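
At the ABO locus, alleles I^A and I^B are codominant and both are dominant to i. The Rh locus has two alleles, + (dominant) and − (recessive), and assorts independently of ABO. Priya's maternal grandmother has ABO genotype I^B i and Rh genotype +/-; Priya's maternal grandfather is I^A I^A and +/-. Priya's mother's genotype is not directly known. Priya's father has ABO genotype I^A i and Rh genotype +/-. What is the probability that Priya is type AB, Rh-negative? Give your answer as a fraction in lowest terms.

1/32

Priya's mother's ABO genotype from I^B i × I^A I^A: 1/2 I^A I^B, 1/2 I^A i.
Crossing each possibility with the father I^A i and summing P(type AB): 1/2·1/4 + 1/2·0 = 1/8.
Similarly for Rh via the mother's Rh distribution: P(Rh-) = 1/4.
Independent loci: 1/8 × 1/4 = 1/32.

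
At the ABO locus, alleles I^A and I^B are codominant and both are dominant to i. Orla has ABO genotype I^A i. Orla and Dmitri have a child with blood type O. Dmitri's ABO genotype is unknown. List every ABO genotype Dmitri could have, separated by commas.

For each candidate genotype of Dmitri, check whether crossing it with I^A i can produce every observed child phenotype.
  I^A I^A → possible child types {A} ✗
  I^A I^B → possible child types {A, B, AB} ✗
  I^A i → possible child types {O, A} ✓
  I^B I^B → possible child types {B, AB} ✗
  I^B i → possible child types {O, A, B, AB} ✓
  i i → possible child types {O, A} ✓

I^A i, I^B i, i i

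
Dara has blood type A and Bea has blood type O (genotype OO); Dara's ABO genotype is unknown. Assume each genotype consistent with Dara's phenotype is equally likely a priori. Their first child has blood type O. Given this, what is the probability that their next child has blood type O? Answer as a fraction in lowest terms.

1/2

Possible genotypes: Dara ∈ {AA, AO}; Bea ∈ {OO}.
Weight each parental genotype pair by prior × P(type-O child):
  AO × OO: posterior weight 1; P(next child type O) = 1/2.
Weighted sum = 1/2.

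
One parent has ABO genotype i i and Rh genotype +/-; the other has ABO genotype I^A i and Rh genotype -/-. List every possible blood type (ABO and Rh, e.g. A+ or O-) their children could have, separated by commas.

Gametes from i i × I^A i give offspring ABO genotypes I^A i, i i, i.e. phenotypes O, A.
Rh cross +/- × -/- → phenotypes Rh+, Rh-.
Combining independently: O+, O-, A+, A-.

O+, O-, A+, A-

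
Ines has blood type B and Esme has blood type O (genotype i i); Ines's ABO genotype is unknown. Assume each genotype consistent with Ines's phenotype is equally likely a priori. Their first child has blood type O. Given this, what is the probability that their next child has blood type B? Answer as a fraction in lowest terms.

Possible genotypes: Ines ∈ {I^B I^B, I^B i}; Esme ∈ {i i}.
Weight each parental genotype pair by prior × P(type-O child):
  I^B i × i i: posterior weight 1; P(next child type B) = 1/2.
Weighted sum = 1/2.

1/2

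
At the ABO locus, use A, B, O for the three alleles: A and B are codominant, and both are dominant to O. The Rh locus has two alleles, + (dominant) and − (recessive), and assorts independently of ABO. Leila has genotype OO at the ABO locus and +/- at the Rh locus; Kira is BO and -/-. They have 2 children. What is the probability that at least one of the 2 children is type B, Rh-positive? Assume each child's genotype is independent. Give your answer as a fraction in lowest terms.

7/16

ABO cross OO × BO → 1/2 O, 1/2 B.
Rh cross +/- × -/- → 1/2 Rh+, 1/2 Rh-; so P(type B, Rh-positive) = 1/2 × 1/2 = 1/4 per child.
P(none) = (3/4)^2 = 9/16; P(at least one) = 1 − 9/16 = 7/16.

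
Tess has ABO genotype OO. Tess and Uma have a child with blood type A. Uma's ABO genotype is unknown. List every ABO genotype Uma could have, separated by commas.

AA, AB, AO

For each candidate genotype of Uma, check whether crossing it with OO can produce every observed child phenotype.
  AA → possible child types {A} ✓
  AB → possible child types {A, B} ✓
  AO → possible child types {O, A} ✓
  BB → possible child types {B} ✗
  BO → possible child types {O, B} ✗
  OO → possible child types {O} ✗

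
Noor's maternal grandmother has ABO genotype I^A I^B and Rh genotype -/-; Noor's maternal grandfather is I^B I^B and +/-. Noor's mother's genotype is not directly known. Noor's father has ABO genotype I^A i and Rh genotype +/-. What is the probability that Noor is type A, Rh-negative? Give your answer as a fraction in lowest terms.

3/32

Noor's mother's ABO genotype from I^A I^B × I^B I^B: 1/2 I^A I^B, 1/2 I^B I^B.
Crossing each possibility with the father I^A i and summing P(type A): 1/2·1/2 + 1/2·0 = 1/4.
Similarly for Rh via the mother's Rh distribution: P(Rh-) = 3/8.
Independent loci: 1/4 × 3/8 = 3/32.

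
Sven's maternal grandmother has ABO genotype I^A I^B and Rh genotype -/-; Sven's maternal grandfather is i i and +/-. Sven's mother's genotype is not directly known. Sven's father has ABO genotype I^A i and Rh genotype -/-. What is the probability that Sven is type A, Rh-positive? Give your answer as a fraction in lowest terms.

Sven's mother's ABO genotype from I^A I^B × i i: 1/2 I^A i, 1/2 I^B i.
Crossing each possibility with the father I^A i and summing P(type A): 1/2·3/4 + 1/2·1/4 = 1/2.
Similarly for Rh via the mother's Rh distribution: P(Rh+) = 1/4.
Independent loci: 1/2 × 1/4 = 1/8.

1/8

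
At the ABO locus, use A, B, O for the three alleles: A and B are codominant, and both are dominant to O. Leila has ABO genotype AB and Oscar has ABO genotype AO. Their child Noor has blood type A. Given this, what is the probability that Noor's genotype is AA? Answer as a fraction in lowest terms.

Cross AB × AO → 1/4 AA, 1/4 AB, 1/4 AO, 1/4 BO.
Type-A genotypes among offspring: AA (1/4), AO (1/4); total 1/2.
P(AA | type A) = (1/4) / (1/2) = 1/2.

1/2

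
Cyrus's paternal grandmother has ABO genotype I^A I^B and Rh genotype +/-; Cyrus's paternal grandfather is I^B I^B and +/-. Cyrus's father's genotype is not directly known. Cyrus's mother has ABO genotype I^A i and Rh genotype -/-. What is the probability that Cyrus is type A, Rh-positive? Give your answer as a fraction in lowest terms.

1/8

Cyrus's father's ABO genotype from I^A I^B × I^B I^B: 1/2 I^A I^B, 1/2 I^B I^B.
Crossing each possibility with the mother I^A i and summing P(type A): 1/2·1/2 + 1/2·0 = 1/4.
Similarly for Rh via the father's Rh distribution: P(Rh+) = 1/2.
Independent loci: 1/4 × 1/2 = 1/8.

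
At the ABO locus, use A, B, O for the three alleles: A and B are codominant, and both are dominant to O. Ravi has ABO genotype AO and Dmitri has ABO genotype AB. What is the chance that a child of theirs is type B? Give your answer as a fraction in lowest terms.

ABO cross AO × AB → offspring phenotypes: 1/2 A, 1/4 B, 1/4 AB.
So P(type B) = 1/4.

1/4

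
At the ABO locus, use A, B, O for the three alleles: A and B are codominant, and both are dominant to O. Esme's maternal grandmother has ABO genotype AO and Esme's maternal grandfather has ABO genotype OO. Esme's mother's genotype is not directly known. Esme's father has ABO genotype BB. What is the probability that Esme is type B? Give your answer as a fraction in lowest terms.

3/4

Esme's mother's ABO genotype from AO × OO: 1/2 AO, 1/2 OO.
Crossing each possibility with the father BB and summing P(type B): 1/2·1/2 + 1/2·1 = 3/4.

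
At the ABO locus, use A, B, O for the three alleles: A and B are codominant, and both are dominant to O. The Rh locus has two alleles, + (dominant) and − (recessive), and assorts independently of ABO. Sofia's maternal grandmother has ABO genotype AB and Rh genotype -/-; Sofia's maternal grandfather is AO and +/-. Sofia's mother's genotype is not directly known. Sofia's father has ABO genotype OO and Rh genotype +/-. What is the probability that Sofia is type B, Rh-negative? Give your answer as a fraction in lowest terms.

Sofia's mother's ABO genotype from AB × AO: 1/4 AA, 1/4 AB, 1/4 AO, 1/4 BO.
Crossing each possibility with the father OO and summing P(type B): 1/4·0 + 1/4·1/2 + 1/4·0 + 1/4·1/2 = 1/4.
Similarly for Rh via the mother's Rh distribution: P(Rh-) = 3/8.
Independent loci: 1/4 × 3/8 = 3/32.

3/32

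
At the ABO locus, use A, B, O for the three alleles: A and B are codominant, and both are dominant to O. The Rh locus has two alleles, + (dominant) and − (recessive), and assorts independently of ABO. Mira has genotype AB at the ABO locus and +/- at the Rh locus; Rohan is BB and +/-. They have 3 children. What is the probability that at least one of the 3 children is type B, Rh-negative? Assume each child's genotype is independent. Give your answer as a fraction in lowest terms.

ABO cross AB × BB → 1/2 B, 1/2 AB.
Rh cross +/- × +/- → 3/4 Rh+, 1/4 Rh-; so P(type B, Rh-negative) = 1/2 × 1/4 = 1/8 per child.
P(none) = (7/8)^3 = 343/512; P(at least one) = 1 − 343/512 = 169/512.

169/512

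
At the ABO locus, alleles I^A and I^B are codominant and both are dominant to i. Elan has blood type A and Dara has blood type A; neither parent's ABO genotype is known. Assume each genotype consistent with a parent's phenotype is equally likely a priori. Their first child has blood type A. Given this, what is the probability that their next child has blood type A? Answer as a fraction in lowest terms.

Possible genotypes: Elan ∈ {I^A I^A, I^A i}; Dara ∈ {I^A I^A, I^A i}.
Weight each parental genotype pair by prior × P(type-A child):
  I^A I^A × I^A I^A: posterior weight 4/15; P(next child type A) = 1.
  I^A I^A × I^A i: posterior weight 4/15; P(next child type A) = 1.
  I^A i × I^A I^A: posterior weight 4/15; P(next child type A) = 1.
  I^A i × I^A i: posterior weight 1/5; P(next child type A) = 3/4.
Weighted sum = 19/20.

19/20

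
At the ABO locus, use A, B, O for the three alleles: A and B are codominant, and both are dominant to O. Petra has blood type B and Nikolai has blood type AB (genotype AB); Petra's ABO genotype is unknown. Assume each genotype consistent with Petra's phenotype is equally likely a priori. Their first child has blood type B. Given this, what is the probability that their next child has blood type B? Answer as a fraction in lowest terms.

Possible genotypes: Petra ∈ {BB, BO}; Nikolai ∈ {AB}.
Weight each parental genotype pair by prior × P(type-B child):
  BB × AB: posterior weight 1/2; P(next child type B) = 1/2.
  BO × AB: posterior weight 1/2; P(next child type B) = 1/2.
Weighted sum = 1/2.

1/2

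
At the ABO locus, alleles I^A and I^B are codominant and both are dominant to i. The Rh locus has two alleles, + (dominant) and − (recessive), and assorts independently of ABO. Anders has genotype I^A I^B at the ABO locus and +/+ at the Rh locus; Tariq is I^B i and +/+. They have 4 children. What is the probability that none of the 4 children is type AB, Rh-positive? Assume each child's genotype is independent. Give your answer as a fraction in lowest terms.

81/256

ABO cross I^A I^B × I^B i → 1/4 A, 1/2 B, 1/4 AB.
Rh cross +/+ × +/+ → 1 Rh+; so P(type AB, Rh-positive) = 1/4 × 1 = 1/4 per child.
P(not type AB, Rh-positive) = 3/4 for one child; (3/4)^4 = 81/256.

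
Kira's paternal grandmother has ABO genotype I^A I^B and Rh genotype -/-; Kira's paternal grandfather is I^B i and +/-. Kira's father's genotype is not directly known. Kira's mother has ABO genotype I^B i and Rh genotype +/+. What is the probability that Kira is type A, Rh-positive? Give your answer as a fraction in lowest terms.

Kira's father's ABO genotype from I^A I^B × I^B i: 1/4 I^A I^B, 1/4 I^A i, 1/4 I^B I^B, 1/4 I^B i.
Crossing each possibility with the mother I^B i and summing P(type A): 1/4·1/4 + 1/4·1/4 + 1/4·0 + 1/4·0 = 1/8.
Similarly for Rh via the father's Rh distribution: P(Rh+) = 1.
Independent loci: 1/8 × 1 = 1/8.

1/8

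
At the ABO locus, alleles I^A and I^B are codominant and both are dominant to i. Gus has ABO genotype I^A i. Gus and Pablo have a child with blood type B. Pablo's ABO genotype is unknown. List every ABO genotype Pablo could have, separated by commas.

For each candidate genotype of Pablo, check whether crossing it with I^A i can produce every observed child phenotype.
  I^A I^A → possible child types {A} ✗
  I^A I^B → possible child types {A, B, AB} ✓
  I^A i → possible child types {O, A} ✗
  I^B I^B → possible child types {B, AB} ✓
  I^B i → possible child types {O, A, B, AB} ✓
  i i → possible child types {O, A} ✗

I^A I^B, I^B I^B, I^B i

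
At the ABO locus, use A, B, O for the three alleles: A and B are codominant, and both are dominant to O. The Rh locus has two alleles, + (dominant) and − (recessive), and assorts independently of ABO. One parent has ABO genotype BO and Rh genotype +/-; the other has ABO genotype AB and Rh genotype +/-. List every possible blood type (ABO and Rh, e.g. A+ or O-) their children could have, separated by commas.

Gametes from BO × AB give offspring ABO genotypes AB, AO, BB, BO, i.e. phenotypes A, B, AB.
Rh cross +/- × +/- → phenotypes Rh+, Rh-.
Combining independently: A+, A-, B+, B-, AB+, AB-.

A+, A-, B+, B-, AB+, AB-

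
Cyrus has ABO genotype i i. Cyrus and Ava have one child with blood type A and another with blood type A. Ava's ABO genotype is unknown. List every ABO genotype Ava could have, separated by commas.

I^A I^A, I^A I^B, I^A i

For each candidate genotype of Ava, check whether crossing it with i i can produce every observed child phenotype.
  I^A I^A → possible child types {A} ✓
  I^A I^B → possible child types {A, B} ✓
  I^A i → possible child types {O, A} ✓
  I^B I^B → possible child types {B} ✗
  I^B i → possible child types {O, B} ✗
  i i → possible child types {O} ✗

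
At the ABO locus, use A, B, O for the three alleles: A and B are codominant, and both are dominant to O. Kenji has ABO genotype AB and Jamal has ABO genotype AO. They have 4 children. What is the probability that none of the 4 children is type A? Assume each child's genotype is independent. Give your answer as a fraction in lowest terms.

ABO cross AB × AO → 1/2 A, 1/4 B, 1/4 AB.
So P(type A) = 1/2 per child.
P(not type A) = 1/2 for one child; (1/2)^4 = 1/16.

1/16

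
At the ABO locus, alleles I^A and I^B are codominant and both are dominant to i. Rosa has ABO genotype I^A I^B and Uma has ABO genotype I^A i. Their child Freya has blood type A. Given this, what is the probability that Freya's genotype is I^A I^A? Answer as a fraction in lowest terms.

Cross I^A I^B × I^A i → 1/4 I^A I^A, 1/4 I^A I^B, 1/4 I^A i, 1/4 I^B i.
Type-A genotypes among offspring: I^A I^A (1/4), I^A i (1/4); total 1/2.
P(I^A I^A | type A) = (1/4) / (1/2) = 1/2.

1/2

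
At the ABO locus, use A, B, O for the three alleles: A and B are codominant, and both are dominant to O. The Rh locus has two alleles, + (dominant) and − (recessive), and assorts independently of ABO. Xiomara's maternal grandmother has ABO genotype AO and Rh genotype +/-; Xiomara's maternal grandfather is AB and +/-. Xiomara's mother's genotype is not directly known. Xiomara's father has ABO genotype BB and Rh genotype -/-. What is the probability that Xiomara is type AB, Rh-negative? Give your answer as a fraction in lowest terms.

1/4

Xiomara's mother's ABO genotype from AO × AB: 1/4 AA, 1/4 AB, 1/4 AO, 1/4 BO.
Crossing each possibility with the father BB and summing P(type AB): 1/4·1 + 1/4·1/2 + 1/4·1/2 + 1/4·0 = 1/2.
Similarly for Rh via the mother's Rh distribution: P(Rh-) = 1/2.
Independent loci: 1/2 × 1/2 = 1/4.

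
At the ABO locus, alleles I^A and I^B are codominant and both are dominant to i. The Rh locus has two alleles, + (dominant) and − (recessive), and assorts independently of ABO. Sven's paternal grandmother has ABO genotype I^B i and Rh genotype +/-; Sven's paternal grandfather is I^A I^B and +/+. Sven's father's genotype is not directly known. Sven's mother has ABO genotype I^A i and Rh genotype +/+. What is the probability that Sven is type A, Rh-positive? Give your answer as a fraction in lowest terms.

Sven's father's ABO genotype from I^B i × I^A I^B: 1/4 I^A I^B, 1/4 I^A i, 1/4 I^B I^B, 1/4 I^B i.
Crossing each possibility with the mother I^A i and summing P(type A): 1/4·1/2 + 1/4·3/4 + 1/4·0 + 1/4·1/4 = 3/8.
Similarly for Rh via the father's Rh distribution: P(Rh+) = 1.
Independent loci: 3/8 × 1 = 3/8.

3/8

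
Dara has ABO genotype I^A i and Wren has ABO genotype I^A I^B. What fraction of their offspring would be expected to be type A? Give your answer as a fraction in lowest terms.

ABO cross I^A i × I^A I^B → offspring phenotypes: 1/2 A, 1/4 B, 1/4 AB.
So P(type A) = 1/2.

1/2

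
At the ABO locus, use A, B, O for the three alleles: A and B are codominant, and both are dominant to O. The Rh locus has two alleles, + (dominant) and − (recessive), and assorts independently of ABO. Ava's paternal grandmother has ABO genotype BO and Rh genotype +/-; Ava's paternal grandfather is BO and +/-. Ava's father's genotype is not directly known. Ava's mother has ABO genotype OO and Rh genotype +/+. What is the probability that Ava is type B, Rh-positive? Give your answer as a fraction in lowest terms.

1/2

Ava's father's ABO genotype from BO × BO: 1/4 BB, 1/2 BO, 1/4 OO.
Crossing each possibility with the mother OO and summing P(type B): 1/4·1 + 1/2·1/2 + 1/4·0 = 1/2.
Similarly for Rh via the father's Rh distribution: P(Rh+) = 1.
Independent loci: 1/2 × 1 = 1/2.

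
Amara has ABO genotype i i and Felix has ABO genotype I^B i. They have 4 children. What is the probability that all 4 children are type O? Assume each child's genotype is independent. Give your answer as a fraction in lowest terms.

ABO cross i i × I^B i → 1/2 O, 1/2 B.
So P(type O) = 1/2 per child.
All 4 independent: (1/2)^4 = 1/16.

1/16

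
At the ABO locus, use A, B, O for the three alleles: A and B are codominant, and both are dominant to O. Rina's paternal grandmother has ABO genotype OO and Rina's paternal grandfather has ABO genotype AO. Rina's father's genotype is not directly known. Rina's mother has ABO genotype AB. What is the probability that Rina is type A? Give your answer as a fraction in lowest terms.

Rina's father's ABO genotype from OO × AO: 1/2 AO, 1/2 OO.
Crossing each possibility with the mother AB and summing P(type A): 1/2·1/2 + 1/2·1/2 = 1/2.

1/2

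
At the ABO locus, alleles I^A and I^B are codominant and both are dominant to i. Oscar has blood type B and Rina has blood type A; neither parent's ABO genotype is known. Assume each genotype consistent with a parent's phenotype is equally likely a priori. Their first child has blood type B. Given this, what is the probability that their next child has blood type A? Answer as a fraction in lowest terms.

Possible genotypes: Oscar ∈ {I^B I^B, I^B i}; Rina ∈ {I^A I^A, I^A i}.
Weight each parental genotype pair by prior × P(type-B child):
  I^B I^B × I^A i: posterior weight 2/3; P(next child type A) = 0.
  I^B i × I^A i: posterior weight 1/3; P(next child type A) = 1/4.
Weighted sum = 1/12.

1/12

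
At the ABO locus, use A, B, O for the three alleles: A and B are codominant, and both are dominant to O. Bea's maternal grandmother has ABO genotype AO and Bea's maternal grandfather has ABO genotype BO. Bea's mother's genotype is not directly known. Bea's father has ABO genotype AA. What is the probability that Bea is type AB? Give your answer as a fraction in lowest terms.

Bea's mother's ABO genotype from AO × BO: 1/4 AB, 1/4 AO, 1/4 BO, 1/4 OO.
Crossing each possibility with the father AA and summing P(type AB): 1/4·1/2 + 1/4·0 + 1/4·1/2 + 1/4·0 = 1/4.

1/4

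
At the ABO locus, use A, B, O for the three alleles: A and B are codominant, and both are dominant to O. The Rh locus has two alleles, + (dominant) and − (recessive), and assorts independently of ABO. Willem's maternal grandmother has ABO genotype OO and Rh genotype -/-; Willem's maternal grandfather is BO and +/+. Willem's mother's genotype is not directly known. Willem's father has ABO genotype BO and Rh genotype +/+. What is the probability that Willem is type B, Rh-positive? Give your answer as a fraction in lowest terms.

5/8

Willem's mother's ABO genotype from OO × BO: 1/2 BO, 1/2 OO.
Crossing each possibility with the father BO and summing P(type B): 1/2·3/4 + 1/2·1/2 = 5/8.
Similarly for Rh via the mother's Rh distribution: P(Rh+) = 1.
Independent loci: 5/8 × 1 = 5/8.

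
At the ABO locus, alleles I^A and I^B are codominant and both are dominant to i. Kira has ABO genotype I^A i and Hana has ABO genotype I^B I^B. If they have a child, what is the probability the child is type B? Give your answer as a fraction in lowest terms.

ABO cross I^A i × I^B I^B → offspring phenotypes: 1/2 B, 1/2 AB.
So P(type B) = 1/2.

1/2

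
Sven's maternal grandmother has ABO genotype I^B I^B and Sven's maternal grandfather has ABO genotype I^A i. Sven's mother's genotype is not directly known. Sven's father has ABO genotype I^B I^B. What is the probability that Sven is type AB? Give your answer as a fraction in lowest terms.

Sven's mother's ABO genotype from I^B I^B × I^A i: 1/2 I^A I^B, 1/2 I^B i.
Crossing each possibility with the father I^B I^B and summing P(type AB): 1/2·1/2 + 1/2·0 = 1/4.

1/4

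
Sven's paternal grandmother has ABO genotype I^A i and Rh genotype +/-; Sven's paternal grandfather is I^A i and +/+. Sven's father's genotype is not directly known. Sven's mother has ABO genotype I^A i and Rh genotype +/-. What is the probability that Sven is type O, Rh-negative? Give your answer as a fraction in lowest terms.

Sven's father's ABO genotype from I^A i × I^A i: 1/4 I^A I^A, 1/2 I^A i, 1/4 i i.
Crossing each possibility with the mother I^A i and summing P(type O): 1/4·0 + 1/2·1/4 + 1/4·1/2 = 1/4.
Similarly for Rh via the father's Rh distribution: P(Rh-) = 1/8.
Independent loci: 1/4 × 1/8 = 1/32.

1/32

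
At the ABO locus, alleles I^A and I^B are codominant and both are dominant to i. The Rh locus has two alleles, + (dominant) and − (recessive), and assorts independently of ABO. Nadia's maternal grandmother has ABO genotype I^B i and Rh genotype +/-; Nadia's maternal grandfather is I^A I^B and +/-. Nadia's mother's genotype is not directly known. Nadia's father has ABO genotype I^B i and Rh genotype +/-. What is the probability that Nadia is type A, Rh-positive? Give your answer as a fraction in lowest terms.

3/32

Nadia's mother's ABO genotype from I^B i × I^A I^B: 1/4 I^A I^B, 1/4 I^A i, 1/4 I^B I^B, 1/4 I^B i.
Crossing each possibility with the father I^B i and summing P(type A): 1/4·1/4 + 1/4·1/4 + 1/4·0 + 1/4·0 = 1/8.
Similarly for Rh via the mother's Rh distribution: P(Rh+) = 3/4.
Independent loci: 1/8 × 3/4 = 3/32.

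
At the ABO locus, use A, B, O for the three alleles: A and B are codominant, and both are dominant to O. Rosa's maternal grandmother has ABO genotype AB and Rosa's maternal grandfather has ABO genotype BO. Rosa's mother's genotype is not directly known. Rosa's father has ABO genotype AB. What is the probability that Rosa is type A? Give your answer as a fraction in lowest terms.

1/4

Rosa's mother's ABO genotype from AB × BO: 1/4 AB, 1/4 AO, 1/4 BB, 1/4 BO.
Crossing each possibility with the father AB and summing P(type A): 1/4·1/4 + 1/4·1/2 + 1/4·0 + 1/4·1/4 = 1/4.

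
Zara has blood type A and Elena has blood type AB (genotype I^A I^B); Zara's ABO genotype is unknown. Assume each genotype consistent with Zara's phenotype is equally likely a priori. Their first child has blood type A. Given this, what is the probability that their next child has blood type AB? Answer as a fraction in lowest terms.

Possible genotypes: Zara ∈ {I^A I^A, I^A i}; Elena ∈ {I^A I^B}.
Weight each parental genotype pair by prior × P(type-A child):
  I^A I^A × I^A I^B: posterior weight 1/2; P(next child type AB) = 1/2.
  I^A i × I^A I^B: posterior weight 1/2; P(next child type AB) = 1/4.
Weighted sum = 3/8.

3/8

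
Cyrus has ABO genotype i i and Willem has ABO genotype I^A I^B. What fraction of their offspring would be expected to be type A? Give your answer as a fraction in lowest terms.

1/2

ABO cross i i × I^A I^B → offspring phenotypes: 1/2 A, 1/2 B.
So P(type A) = 1/2.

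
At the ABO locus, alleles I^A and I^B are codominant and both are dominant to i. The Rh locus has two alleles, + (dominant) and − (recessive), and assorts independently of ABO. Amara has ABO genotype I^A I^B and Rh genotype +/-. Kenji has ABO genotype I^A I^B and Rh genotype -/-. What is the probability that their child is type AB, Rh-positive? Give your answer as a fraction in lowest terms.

1/4

ABO cross I^A I^B × I^A I^B → offspring phenotypes: 1/4 A, 1/4 B, 1/2 AB.
Rh cross +/- × -/- → 1/2 Rh+, 1/2 Rh-.
Independent loci: P(type AB, Rh-positive) = 1/2 × 1/2 = 1/4.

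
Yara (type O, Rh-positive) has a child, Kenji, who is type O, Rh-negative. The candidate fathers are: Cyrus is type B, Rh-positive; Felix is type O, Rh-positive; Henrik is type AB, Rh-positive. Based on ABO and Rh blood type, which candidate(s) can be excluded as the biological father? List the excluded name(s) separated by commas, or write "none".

Henrik

A candidate is excluded only if no genotype consistent with his phenotype could produce a type O, Rh-negative child with a type O, Rh-positive mother.
Henrik (type AB, Rh+): no genotype consistent with that phenotype can produce a type-O Rh- child with a type-O mother.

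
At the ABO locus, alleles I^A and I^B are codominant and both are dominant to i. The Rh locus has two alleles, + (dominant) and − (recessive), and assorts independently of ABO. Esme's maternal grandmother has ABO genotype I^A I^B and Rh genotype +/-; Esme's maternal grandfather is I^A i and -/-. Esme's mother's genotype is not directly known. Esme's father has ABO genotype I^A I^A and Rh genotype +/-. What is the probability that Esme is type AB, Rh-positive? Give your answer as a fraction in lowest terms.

5/32

Esme's mother's ABO genotype from I^A I^B × I^A i: 1/4 I^A I^A, 1/4 I^A I^B, 1/4 I^A i, 1/4 I^B i.
Crossing each possibility with the father I^A I^A and summing P(type AB): 1/4·0 + 1/4·1/2 + 1/4·0 + 1/4·1/2 = 1/4.
Similarly for Rh via the mother's Rh distribution: P(Rh+) = 5/8.
Independent loci: 1/4 × 5/8 = 5/32.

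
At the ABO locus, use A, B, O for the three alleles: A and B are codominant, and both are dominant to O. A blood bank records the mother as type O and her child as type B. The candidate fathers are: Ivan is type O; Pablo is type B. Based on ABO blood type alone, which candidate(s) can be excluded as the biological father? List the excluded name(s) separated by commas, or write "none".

A candidate is excluded only if no genotype consistent with his phenotype could produce a type B child with a type O mother.
Ivan (type O): no genotype consistent with that phenotype can produce a type-B child with a type-O mother.

Ivan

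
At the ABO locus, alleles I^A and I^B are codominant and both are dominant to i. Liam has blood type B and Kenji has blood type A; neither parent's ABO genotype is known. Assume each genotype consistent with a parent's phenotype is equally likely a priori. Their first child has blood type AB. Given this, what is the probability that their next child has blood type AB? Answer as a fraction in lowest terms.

25/36

Possible genotypes: Liam ∈ {I^B I^B, I^B i}; Kenji ∈ {I^A I^A, I^A i}.
Weight each parental genotype pair by prior × P(type-AB child):
  I^B I^B × I^A I^A: posterior weight 4/9; P(next child type AB) = 1.
  I^B I^B × I^A i: posterior weight 2/9; P(next child type AB) = 1/2.
  I^B i × I^A I^A: posterior weight 2/9; P(next child type AB) = 1/2.
  I^B i × I^A i: posterior weight 1/9; P(next child type AB) = 1/4.
Weighted sum = 25/36.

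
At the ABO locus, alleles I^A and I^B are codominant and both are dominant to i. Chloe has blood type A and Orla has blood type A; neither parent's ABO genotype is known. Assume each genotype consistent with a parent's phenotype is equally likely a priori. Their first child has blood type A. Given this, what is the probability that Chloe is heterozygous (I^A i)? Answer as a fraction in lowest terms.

7/15

Possible genotypes: Chloe ∈ {I^A I^A, I^A i}; Orla ∈ {I^A I^A, I^A i}.
Weight each parental genotype pair by prior × P(type-A child):
  I^A I^A × I^A I^A: posterior weight 4/15.
  I^A I^A × I^A i: posterior weight 4/15.
  I^A i × I^A I^A: posterior weight 4/15.
  I^A i × I^A i: posterior weight 1/5.
Sum the posterior weight over pairs where Chloe is I^A i: 7/15.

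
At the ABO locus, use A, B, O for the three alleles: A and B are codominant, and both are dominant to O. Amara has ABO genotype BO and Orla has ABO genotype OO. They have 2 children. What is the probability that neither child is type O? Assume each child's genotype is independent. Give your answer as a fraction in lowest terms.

1/4

ABO cross BO × OO → 1/2 O, 1/2 B.
So P(type O) = 1/2 per child.
P(not type O) = 1/2 for one child; (1/2)^2 = 1/4.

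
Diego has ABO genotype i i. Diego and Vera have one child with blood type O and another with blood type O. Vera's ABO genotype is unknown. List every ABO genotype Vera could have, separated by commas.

For each candidate genotype of Vera, check whether crossing it with i i can produce every observed child phenotype.
  I^A I^A → possible child types {A} ✗
  I^A I^B → possible child types {A, B} ✗
  I^A i → possible child types {O, A} ✓
  I^B I^B → possible child types {B} ✗
  I^B i → possible child types {O, B} ✓
  i i → possible child types {O} ✓

I^A i, I^B i, i i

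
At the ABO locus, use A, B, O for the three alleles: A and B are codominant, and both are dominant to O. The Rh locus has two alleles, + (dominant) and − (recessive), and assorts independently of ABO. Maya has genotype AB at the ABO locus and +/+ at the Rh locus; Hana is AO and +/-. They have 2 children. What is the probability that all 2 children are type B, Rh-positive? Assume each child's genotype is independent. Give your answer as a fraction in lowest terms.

1/16

ABO cross AB × AO → 1/2 A, 1/4 B, 1/4 AB.
Rh cross +/+ × +/- → 1 Rh+; so P(type B, Rh-positive) = 1/4 × 1 = 1/4 per child.
All 2 independent: (1/4)^2 = 1/16.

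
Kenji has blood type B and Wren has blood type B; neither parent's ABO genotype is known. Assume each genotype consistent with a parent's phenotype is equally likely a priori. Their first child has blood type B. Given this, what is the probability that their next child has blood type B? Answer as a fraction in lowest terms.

Possible genotypes: Kenji ∈ {BB, BO}; Wren ∈ {BB, BO}.
Weight each parental genotype pair by prior × P(type-B child):
  BB × BB: posterior weight 4/15; P(next child type B) = 1.
  BB × BO: posterior weight 4/15; P(next child type B) = 1.
  BO × BB: posterior weight 4/15; P(next child type B) = 1.
  BO × BO: posterior weight 1/5; P(next child type B) = 3/4.
Weighted sum = 19/20.

19/20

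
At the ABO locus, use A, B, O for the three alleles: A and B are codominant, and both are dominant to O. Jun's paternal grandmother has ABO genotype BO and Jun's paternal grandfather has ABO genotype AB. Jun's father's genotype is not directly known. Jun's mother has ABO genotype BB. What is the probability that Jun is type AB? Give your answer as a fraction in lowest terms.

Jun's father's ABO genotype from BO × AB: 1/4 AB, 1/4 AO, 1/4 BB, 1/4 BO.
Crossing each possibility with the mother BB and summing P(type AB): 1/4·1/2 + 1/4·1/2 + 1/4·0 + 1/4·0 = 1/4.

1/4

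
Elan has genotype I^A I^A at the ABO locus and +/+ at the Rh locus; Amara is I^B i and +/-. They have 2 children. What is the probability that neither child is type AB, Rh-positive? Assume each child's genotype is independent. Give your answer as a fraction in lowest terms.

ABO cross I^A I^A × I^B i → 1/2 A, 1/2 AB.
Rh cross +/+ × +/- → 1 Rh+; so P(type AB, Rh-positive) = 1/2 × 1 = 1/2 per child.
P(not type AB, Rh-positive) = 1/2 for one child; (1/2)^2 = 1/4.

1/4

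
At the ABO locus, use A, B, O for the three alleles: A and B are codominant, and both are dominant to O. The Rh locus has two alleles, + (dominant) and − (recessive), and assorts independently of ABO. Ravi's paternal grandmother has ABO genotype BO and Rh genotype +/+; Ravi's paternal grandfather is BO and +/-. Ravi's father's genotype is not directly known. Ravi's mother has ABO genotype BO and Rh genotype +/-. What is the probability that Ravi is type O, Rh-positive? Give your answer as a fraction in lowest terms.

7/32

Ravi's father's ABO genotype from BO × BO: 1/4 BB, 1/2 BO, 1/4 OO.
Crossing each possibility with the mother BO and summing P(type O): 1/4·0 + 1/2·1/4 + 1/4·1/2 = 1/4.
Similarly for Rh via the father's Rh distribution: P(Rh+) = 7/8.
Independent loci: 1/4 × 7/8 = 7/32.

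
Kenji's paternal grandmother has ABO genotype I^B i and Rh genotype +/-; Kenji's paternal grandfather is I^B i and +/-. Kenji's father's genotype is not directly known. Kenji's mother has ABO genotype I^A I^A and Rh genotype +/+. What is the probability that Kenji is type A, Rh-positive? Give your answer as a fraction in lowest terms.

1/2

Kenji's father's ABO genotype from I^B i × I^B i: 1/4 I^B I^B, 1/2 I^B i, 1/4 i i.
Crossing each possibility with the mother I^A I^A and summing P(type A): 1/4·0 + 1/2·1/2 + 1/4·1 = 1/2.
Similarly for Rh via the father's Rh distribution: P(Rh+) = 1.
Independent loci: 1/2 × 1 = 1/2.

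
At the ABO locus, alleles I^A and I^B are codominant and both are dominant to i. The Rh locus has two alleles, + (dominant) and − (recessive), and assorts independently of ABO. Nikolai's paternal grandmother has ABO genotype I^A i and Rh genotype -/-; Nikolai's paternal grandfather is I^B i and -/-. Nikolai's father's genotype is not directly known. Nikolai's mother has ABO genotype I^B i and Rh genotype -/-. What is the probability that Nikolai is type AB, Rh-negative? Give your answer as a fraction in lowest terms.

1/8

Nikolai's father's ABO genotype from I^A i × I^B i: 1/4 I^A I^B, 1/4 I^A i, 1/4 I^B i, 1/4 i i.
Crossing each possibility with the mother I^B i and summing P(type AB): 1/4·1/4 + 1/4·1/4 + 1/4·0 + 1/4·0 = 1/8.
Similarly for Rh via the father's Rh distribution: P(Rh-) = 1.
Independent loci: 1/8 × 1 = 1/8.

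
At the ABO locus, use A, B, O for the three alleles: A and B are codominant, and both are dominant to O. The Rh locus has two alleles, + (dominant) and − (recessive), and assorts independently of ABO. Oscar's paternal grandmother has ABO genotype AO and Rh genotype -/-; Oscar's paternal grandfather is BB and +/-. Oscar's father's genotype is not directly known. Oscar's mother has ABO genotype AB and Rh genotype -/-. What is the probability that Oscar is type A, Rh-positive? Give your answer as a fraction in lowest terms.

Oscar's father's ABO genotype from AO × BB: 1/2 AB, 1/2 BO.
Crossing each possibility with the mother AB and summing P(type A): 1/2·1/4 + 1/2·1/4 = 1/4.
Similarly for Rh via the father's Rh distribution: P(Rh+) = 1/4.
Independent loci: 1/4 × 1/4 = 1/16.

1/16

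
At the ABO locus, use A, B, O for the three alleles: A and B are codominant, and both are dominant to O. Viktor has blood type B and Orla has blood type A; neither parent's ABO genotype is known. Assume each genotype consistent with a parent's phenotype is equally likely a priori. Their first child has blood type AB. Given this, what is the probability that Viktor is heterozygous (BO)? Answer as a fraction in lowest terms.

1/3

Possible genotypes: Viktor ∈ {BB, BO}; Orla ∈ {AA, AO}.
Weight each parental genotype pair by prior × P(type-AB child):
  BB × AA: posterior weight 4/9.
  BB × AO: posterior weight 2/9.
  BO × AA: posterior weight 2/9.
  BO × AO: posterior weight 1/9.
Sum the posterior weight over pairs where Viktor is BO: 1/3.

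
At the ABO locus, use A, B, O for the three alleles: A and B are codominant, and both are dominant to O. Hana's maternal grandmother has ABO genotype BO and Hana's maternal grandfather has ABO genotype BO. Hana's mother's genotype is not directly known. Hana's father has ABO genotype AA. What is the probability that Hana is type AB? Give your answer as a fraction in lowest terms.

1/2

Hana's mother's ABO genotype from BO × BO: 1/4 BB, 1/2 BO, 1/4 OO.
Crossing each possibility with the father AA and summing P(type AB): 1/4·1 + 1/2·1/2 + 1/4·0 = 1/2.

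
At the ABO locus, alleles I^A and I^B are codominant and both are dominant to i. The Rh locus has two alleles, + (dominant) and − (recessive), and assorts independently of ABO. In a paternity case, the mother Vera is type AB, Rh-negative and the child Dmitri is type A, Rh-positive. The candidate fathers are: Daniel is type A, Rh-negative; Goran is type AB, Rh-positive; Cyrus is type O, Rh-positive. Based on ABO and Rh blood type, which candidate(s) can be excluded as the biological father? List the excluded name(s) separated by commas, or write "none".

A candidate is excluded only if no genotype consistent with his phenotype could produce a type A, Rh-positive child with a type AB, Rh-negative mother.
Daniel (type A, Rh-): no genotype consistent with that phenotype can produce a type-A Rh+ child with a type-AB mother.

Daniel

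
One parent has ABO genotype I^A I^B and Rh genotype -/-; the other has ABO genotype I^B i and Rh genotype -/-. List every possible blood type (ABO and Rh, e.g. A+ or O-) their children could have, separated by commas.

A-, B-, AB-

Gametes from I^A I^B × I^B i give offspring ABO genotypes I^A I^B, I^A i, I^B I^B, I^B i, i.e. phenotypes A, B, AB.
Rh cross -/- × -/- → phenotypes Rh-.
Combining independently: A-, B-, AB-.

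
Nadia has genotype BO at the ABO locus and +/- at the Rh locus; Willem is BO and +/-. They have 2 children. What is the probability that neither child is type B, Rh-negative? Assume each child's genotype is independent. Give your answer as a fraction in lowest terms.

169/256

ABO cross BO × BO → 1/4 O, 3/4 B.
Rh cross +/- × +/- → 3/4 Rh+, 1/4 Rh-; so P(type B, Rh-negative) = 3/4 × 1/4 = 3/16 per child.
P(not type B, Rh-negative) = 13/16 for one child; (13/16)^2 = 169/256.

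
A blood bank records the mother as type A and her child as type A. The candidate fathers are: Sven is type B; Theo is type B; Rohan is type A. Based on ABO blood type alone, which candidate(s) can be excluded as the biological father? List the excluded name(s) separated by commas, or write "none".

A candidate is excluded only if no genotype consistent with his phenotype could produce a type A child with a type A mother.
Every candidate has at least one consistent genotype combination, so none can be excluded.

none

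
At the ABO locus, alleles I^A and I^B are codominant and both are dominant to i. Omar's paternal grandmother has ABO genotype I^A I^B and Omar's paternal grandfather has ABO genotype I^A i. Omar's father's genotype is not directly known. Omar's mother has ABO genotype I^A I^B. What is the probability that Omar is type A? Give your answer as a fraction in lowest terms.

Omar's father's ABO genotype from I^A I^B × I^A i: 1/4 I^A I^A, 1/4 I^A I^B, 1/4 I^A i, 1/4 I^B i.
Crossing each possibility with the mother I^A I^B and summing P(type A): 1/4·1/2 + 1/4·1/4 + 1/4·1/2 + 1/4·1/4 = 3/8.

3/8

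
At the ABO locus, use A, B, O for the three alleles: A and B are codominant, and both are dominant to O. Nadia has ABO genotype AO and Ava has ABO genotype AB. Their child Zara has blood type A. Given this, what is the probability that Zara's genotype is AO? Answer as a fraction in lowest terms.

1/2

Cross AO × AB → 1/4 AA, 1/4 AB, 1/4 AO, 1/4 BO.
Type-A genotypes among offspring: AA (1/4), AO (1/4); total 1/2.
P(AO | type A) = (1/4) / (1/2) = 1/2.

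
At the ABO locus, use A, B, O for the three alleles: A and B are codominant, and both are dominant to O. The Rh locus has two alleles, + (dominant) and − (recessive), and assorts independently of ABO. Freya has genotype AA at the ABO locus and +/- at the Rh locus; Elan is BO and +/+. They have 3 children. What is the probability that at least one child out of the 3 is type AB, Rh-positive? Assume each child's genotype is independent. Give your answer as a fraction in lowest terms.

7/8

ABO cross AA × BO → 1/2 A, 1/2 AB.
Rh cross +/- × +/+ → 1 Rh+; so P(type AB, Rh-positive) = 1/2 × 1 = 1/2 per child.
P(none) = (1/2)^3 = 1/8; P(at least one) = 1 − 1/8 = 7/8.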